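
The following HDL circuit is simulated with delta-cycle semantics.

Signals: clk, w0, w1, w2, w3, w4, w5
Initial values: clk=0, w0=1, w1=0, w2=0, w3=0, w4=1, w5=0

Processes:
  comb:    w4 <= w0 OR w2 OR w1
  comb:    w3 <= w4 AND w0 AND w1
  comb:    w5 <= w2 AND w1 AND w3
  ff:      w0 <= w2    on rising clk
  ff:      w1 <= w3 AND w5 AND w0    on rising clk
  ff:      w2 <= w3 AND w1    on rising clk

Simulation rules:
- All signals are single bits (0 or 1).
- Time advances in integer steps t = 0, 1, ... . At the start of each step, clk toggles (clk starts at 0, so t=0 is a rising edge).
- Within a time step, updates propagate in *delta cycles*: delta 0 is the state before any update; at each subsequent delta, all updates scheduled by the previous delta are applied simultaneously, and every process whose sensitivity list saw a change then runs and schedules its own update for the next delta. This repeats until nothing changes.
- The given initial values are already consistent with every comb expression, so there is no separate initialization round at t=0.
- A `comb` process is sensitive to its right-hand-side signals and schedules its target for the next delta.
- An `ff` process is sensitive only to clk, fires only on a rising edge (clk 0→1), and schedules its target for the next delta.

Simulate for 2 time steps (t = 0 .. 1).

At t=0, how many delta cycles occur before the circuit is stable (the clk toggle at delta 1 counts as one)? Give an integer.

t0.Δ0 w1=0 w4=1 w3=0 w2=0 w5=0 w0=1 clk=0
t0.Δ1 w1=0 w4=1 w3=0 w2=0 w5=0 w0=1 clk=1
t0.Δ2 w1=0 w4=1 w3=0 w2=0 w5=0 w0=0 clk=1
t0.Δ3 w1=0 w4=0 w3=0 w2=0 w5=0 w0=0 clk=1
t1.Δ0 w1=0 w4=0 w3=0 w2=0 w5=0 w0=0 clk=1
t1.Δ1 w1=0 w4=0 w3=0 w2=0 w5=0 w0=0 clk=0

3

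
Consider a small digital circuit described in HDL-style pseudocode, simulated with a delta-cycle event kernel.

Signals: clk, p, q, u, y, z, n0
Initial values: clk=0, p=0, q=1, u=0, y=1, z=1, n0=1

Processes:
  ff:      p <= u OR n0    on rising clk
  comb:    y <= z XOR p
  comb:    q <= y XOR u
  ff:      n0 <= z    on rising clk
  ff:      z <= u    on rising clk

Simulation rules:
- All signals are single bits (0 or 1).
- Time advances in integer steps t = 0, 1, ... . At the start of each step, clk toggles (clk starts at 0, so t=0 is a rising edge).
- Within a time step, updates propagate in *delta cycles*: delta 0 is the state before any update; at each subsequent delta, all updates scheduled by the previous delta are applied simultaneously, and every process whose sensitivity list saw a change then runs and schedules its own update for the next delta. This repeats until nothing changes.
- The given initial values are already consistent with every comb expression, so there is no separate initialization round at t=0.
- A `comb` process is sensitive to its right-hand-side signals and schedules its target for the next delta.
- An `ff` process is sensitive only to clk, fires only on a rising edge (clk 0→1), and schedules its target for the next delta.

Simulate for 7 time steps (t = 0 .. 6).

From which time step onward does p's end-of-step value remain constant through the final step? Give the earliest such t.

4

t0.Δ0 u=0 y=1 clk=0 z=1 p=0 q=1 n0=1
t0.Δ1 u=0 y=1 clk=1 z=1 p=0 q=1 n0=1
t0.Δ2 u=0 y=1 clk=1 z=0 p=1 q=1 n0=1
t1.Δ0 u=0 y=1 clk=1 z=0 p=1 q=1 n0=1
t1.Δ1 u=0 y=1 clk=0 z=0 p=1 q=1 n0=1
t2.Δ0 u=0 y=1 clk=0 z=0 p=1 q=1 n0=1
t2.Δ1 u=0 y=1 clk=1 z=0 p=1 q=1 n0=1
t2.Δ2 u=0 y=1 clk=1 z=0 p=1 q=1 n0=0
t3.Δ0 u=0 y=1 clk=1 z=0 p=1 q=1 n0=0
t3.Δ1 u=0 y=1 clk=0 z=0 p=1 q=1 n0=0
t4.Δ0 u=0 y=1 clk=0 z=0 p=1 q=1 n0=0
t4.Δ1 u=0 y=1 clk=1 z=0 p=1 q=1 n0=0
t4.Δ2 u=0 y=1 clk=1 z=0 p=0 q=1 n0=0
t4.Δ3 u=0 y=0 clk=1 z=0 p=0 q=1 n0=0
t4.Δ4 u=0 y=0 clk=1 z=0 p=0 q=0 n0=0
t5.Δ0 u=0 y=0 clk=1 z=0 p=0 q=0 n0=0
t5.Δ1 u=0 y=0 clk=0 z=0 p=0 q=0 n0=0
t6.Δ0 u=0 y=0 clk=0 z=0 p=0 q=0 n0=0
t6.Δ1 u=0 y=0 clk=1 z=0 p=0 q=0 n0=0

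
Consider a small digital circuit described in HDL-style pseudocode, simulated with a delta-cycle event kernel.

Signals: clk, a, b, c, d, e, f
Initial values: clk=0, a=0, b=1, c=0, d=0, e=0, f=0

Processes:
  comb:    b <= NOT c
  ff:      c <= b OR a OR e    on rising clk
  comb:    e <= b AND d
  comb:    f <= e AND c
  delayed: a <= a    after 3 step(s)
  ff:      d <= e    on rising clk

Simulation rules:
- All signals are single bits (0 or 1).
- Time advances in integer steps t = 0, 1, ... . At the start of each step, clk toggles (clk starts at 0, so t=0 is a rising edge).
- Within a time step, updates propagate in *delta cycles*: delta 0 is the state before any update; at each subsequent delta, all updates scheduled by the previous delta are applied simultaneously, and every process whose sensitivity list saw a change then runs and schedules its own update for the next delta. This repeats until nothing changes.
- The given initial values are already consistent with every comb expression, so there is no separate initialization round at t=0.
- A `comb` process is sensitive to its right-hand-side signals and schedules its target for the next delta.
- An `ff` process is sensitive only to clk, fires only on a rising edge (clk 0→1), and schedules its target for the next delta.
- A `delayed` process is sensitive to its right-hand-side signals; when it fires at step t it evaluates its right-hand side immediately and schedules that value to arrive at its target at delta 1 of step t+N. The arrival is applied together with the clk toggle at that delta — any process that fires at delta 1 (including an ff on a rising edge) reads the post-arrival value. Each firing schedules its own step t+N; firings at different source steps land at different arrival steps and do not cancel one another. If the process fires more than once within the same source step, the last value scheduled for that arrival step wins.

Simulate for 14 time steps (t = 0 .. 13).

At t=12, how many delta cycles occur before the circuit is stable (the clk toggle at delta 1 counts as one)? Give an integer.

3

t0.Δ0 f=0 clk=0 d=0 e=0 a=0 c=0 b=1
t0.Δ1 f=0 clk=1 d=0 e=0 a=0 c=0 b=1
t0.Δ2 f=0 clk=1 d=0 e=0 a=0 c=1 b=1
t0.Δ3 f=0 clk=1 d=0 e=0 a=0 c=1 b=0
t1.Δ0 f=0 clk=1 d=0 e=0 a=0 c=1 b=0
t1.Δ1 f=0 clk=0 d=0 e=0 a=0 c=1 b=0
t2.Δ0 f=0 clk=0 d=0 e=0 a=0 c=1 b=0
t2.Δ1 f=0 clk=1 d=0 e=0 a=0 c=1 b=0
t2.Δ2 f=0 clk=1 d=0 e=0 a=0 c=0 b=0
t2.Δ3 f=0 clk=1 d=0 e=0 a=0 c=0 b=1
t3.Δ0 f=0 clk=1 d=0 e=0 a=0 c=0 b=1
t3.Δ1 f=0 clk=0 d=0 e=0 a=0 c=0 b=1
t4.Δ0 f=0 clk=0 d=0 e=0 a=0 c=0 b=1
t4.Δ1 f=0 clk=1 d=0 e=0 a=0 c=0 b=1
t4.Δ2 f=0 clk=1 d=0 e=0 a=0 c=1 b=1
t4.Δ3 f=0 clk=1 d=0 e=0 a=0 c=1 b=0
t5.Δ0 f=0 clk=1 d=0 e=0 a=0 c=1 b=0
t5.Δ1 f=0 clk=0 d=0 e=0 a=0 c=1 b=0
t6.Δ0 f=0 clk=0 d=0 e=0 a=0 c=1 b=0
t6.Δ1 f=0 clk=1 d=0 e=0 a=0 c=1 b=0
t6.Δ2 f=0 clk=1 d=0 e=0 a=0 c=0 b=0
t6.Δ3 f=0 clk=1 d=0 e=0 a=0 c=0 b=1
t7.Δ0 f=0 clk=1 d=0 e=0 a=0 c=0 b=1
t7.Δ1 f=0 clk=0 d=0 e=0 a=0 c=0 b=1
t8.Δ0 f=0 clk=0 d=0 e=0 a=0 c=0 b=1
t8.Δ1 f=0 clk=1 d=0 e=0 a=0 c=0 b=1
t8.Δ2 f=0 clk=1 d=0 e=0 a=0 c=1 b=1
t8.Δ3 f=0 clk=1 d=0 e=0 a=0 c=1 b=0
t9.Δ0 f=0 clk=1 d=0 e=0 a=0 c=1 b=0
t9.Δ1 f=0 clk=0 d=0 e=0 a=0 c=1 b=0
t10.Δ0 f=0 clk=0 d=0 e=0 a=0 c=1 b=0
t10.Δ1 f=0 clk=1 d=0 e=0 a=0 c=1 b=0
t10.Δ2 f=0 clk=1 d=0 e=0 a=0 c=0 b=0
t10.Δ3 f=0 clk=1 d=0 e=0 a=0 c=0 b=1
t11.Δ0 f=0 clk=1 d=0 e=0 a=0 c=0 b=1
t11.Δ1 f=0 clk=0 d=0 e=0 a=0 c=0 b=1
t12.Δ0 f=0 clk=0 d=0 e=0 a=0 c=0 b=1
t12.Δ1 f=0 clk=1 d=0 e=0 a=0 c=0 b=1
t12.Δ2 f=0 clk=1 d=0 e=0 a=0 c=1 b=1
t12.Δ3 f=0 clk=1 d=0 e=0 a=0 c=1 b=0
t13.Δ0 f=0 clk=1 d=0 e=0 a=0 c=1 b=0
t13.Δ1 f=0 clk=0 d=0 e=0 a=0 c=1 b=0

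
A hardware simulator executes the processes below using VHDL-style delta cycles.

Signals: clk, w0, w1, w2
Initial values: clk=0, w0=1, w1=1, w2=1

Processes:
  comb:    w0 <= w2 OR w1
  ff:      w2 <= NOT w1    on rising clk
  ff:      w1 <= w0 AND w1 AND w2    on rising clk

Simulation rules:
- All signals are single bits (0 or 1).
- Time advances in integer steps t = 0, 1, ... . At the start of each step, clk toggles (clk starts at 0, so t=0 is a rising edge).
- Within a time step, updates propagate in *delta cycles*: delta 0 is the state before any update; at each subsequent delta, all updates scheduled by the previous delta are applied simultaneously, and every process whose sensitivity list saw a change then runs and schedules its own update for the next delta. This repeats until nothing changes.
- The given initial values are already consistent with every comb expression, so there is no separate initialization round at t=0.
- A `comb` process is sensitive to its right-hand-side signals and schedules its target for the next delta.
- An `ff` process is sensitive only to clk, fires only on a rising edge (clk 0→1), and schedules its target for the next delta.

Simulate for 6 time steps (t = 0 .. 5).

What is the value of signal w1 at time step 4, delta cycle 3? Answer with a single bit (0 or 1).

0

t=0 Δ0: w1=1 clk=0 w2=1 w0=1
  Δ1: clk:0→1
  Δ2: w2:1→0
  (2Δ to stable)
t=1 Δ0: w1=1 clk=1 w2=0 w0=1
  Δ1: clk:1→0
  (1Δ to stable)
t=2 Δ0: w1=1 clk=0 w2=0 w0=1
  Δ1: clk:0→1
  Δ2: w1:1→0
  Δ3: w0:1→0
  (3Δ to stable)
t=3 Δ0: w1=0 clk=1 w2=0 w0=0
  Δ1: clk:1→0
  (1Δ to stable)
t=4 Δ0: w1=0 clk=0 w2=0 w0=0
  Δ1: clk:0→1
  Δ2: w2:0→1
  Δ3: w0:0→1
  (3Δ to stable)
t=5 Δ0: w1=0 clk=1 w2=1 w0=1
  Δ1: clk:1→0
  (1Δ to stable)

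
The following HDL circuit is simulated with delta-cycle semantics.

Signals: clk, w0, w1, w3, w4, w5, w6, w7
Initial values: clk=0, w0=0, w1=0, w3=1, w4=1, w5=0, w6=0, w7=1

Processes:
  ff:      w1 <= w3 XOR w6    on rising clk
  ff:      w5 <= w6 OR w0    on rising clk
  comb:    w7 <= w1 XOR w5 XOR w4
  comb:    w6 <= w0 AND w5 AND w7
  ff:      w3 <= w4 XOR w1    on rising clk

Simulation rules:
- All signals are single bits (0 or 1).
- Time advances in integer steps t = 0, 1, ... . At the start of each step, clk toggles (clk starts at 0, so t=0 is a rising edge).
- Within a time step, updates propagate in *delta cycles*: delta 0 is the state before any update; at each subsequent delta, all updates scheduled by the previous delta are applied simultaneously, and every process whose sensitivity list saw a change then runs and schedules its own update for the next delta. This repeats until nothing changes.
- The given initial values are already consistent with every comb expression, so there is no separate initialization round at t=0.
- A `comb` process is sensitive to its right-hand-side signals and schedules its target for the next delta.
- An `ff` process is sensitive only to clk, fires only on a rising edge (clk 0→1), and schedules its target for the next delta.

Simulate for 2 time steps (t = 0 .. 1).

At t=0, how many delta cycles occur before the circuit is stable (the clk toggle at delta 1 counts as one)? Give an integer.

3

[bits: w0,w7,w1,w5,w3,w4,clk,w6]
t=0: Δ0=01001100 Δ1=01001110 Δ2=01101110 Δ3=00101110 | 3Δ
t=1: Δ0=00101110 Δ1=00101100 | 1Δ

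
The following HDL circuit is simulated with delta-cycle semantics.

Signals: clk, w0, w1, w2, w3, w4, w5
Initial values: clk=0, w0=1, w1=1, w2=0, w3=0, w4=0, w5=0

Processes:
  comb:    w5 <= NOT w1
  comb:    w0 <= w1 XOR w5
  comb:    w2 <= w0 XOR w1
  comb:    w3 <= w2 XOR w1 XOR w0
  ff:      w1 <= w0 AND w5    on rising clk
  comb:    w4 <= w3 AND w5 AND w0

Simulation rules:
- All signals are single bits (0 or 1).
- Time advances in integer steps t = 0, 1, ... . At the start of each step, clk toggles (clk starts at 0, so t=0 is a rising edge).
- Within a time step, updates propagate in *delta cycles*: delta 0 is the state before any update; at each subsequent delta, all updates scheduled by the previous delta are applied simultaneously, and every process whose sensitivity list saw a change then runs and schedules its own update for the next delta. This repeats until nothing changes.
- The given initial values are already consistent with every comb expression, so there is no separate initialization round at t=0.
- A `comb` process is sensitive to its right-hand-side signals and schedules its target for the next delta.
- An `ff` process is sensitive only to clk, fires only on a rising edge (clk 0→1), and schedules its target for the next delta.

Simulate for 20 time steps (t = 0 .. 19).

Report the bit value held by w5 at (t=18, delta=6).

[bits: w5,clk,w1,w0,w2,w4,w3]
t=0: Δ0=0011000 Δ1=0111000 Δ2=0101000 Δ3=1100101 Δ4=1101001 Δ5=1101111 Δ6=1101110 Δ7=1101100 | 7Δ
t=1: Δ0=1101100 Δ1=1001100 | 1Δ
t=2: Δ0=1001100 Δ1=1101100 Δ2=1111100 Δ3=0110001 Δ4=0111101 Δ5=0111001 Δ6=0111000 | 6Δ
t=3: Δ0=0111000 Δ1=0011000 | 1Δ
t=4: Δ0=0011000 Δ1=0111000 Δ2=0101000 Δ3=1100101 Δ4=1101001 Δ5=1101111 Δ6=1101110 Δ7=1101100 | 7Δ
t=5: Δ0=1101100 Δ1=1001100 | 1Δ
t=6: Δ0=1001100 Δ1=1101100 Δ2=1111100 Δ3=0110001 Δ4=0111101 Δ5=0111001 Δ6=0111000 | 6Δ
t=7: Δ0=0111000 Δ1=0011000 | 1Δ
t=8: Δ0=0011000 Δ1=0111000 Δ2=0101000 Δ3=1100101 Δ4=1101001 Δ5=1101111 Δ6=1101110 Δ7=1101100 | 7Δ
t=9: Δ0=1101100 Δ1=1001100 | 1Δ
t=10: Δ0=1001100 Δ1=1101100 Δ2=1111100 Δ3=0110001 Δ4=0111101 Δ5=0111001 Δ6=0111000 | 6Δ
t=11: Δ0=0111000 Δ1=0011000 | 1Δ
t=12: Δ0=0011000 Δ1=0111000 Δ2=0101000 Δ3=1100101 Δ4=1101001 Δ5=1101111 Δ6=1101110 Δ7=1101100 | 7Δ
t=13: Δ0=1101100 Δ1=1001100 | 1Δ
t=14: Δ0=1001100 Δ1=1101100 Δ2=1111100 Δ3=0110001 Δ4=0111101 Δ5=0111001 Δ6=0111000 | 6Δ
t=15: Δ0=0111000 Δ1=0011000 | 1Δ
t=16: Δ0=0011000 Δ1=0111000 Δ2=0101000 Δ3=1100101 Δ4=1101001 Δ5=1101111 Δ6=1101110 Δ7=1101100 | 7Δ
t=17: Δ0=1101100 Δ1=1001100 | 1Δ
t=18: Δ0=1001100 Δ1=1101100 Δ2=1111100 Δ3=0110001 Δ4=0111101 Δ5=0111001 Δ6=0111000 | 6Δ
t=19: Δ0=0111000 Δ1=0011000 | 1Δ

0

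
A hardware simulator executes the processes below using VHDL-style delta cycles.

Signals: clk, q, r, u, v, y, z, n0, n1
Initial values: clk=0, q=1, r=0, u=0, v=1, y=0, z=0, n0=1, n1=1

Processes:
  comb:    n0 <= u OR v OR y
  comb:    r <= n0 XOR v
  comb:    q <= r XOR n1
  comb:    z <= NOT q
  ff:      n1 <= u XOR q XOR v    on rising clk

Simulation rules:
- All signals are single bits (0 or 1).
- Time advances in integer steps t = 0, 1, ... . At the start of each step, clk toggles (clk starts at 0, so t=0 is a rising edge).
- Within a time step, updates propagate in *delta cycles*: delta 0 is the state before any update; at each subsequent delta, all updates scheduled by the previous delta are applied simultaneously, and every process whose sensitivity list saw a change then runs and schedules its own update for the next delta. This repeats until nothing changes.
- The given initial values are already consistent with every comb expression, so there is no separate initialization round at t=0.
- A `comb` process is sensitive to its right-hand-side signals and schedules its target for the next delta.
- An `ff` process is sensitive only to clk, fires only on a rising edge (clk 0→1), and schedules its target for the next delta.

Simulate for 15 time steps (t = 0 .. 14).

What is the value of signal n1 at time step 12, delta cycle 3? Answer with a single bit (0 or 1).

0

[bits: q,u,r,n0,v,z,y,clk,n1]
t=0: Δ0=100110001 Δ1=100110011 Δ2=100110010 Δ3=000110010 Δ4=000111010 | 4Δ
t=1: Δ0=000111010 Δ1=000111000 | 1Δ
t=2: Δ0=000111000 Δ1=000111010 Δ2=000111011 Δ3=100111011 Δ4=100110011 | 4Δ
t=3: Δ0=100110011 Δ1=100110001 | 1Δ
t=4: Δ0=100110001 Δ1=100110011 Δ2=100110010 Δ3=000110010 Δ4=000111010 | 4Δ
t=5: Δ0=000111010 Δ1=000111000 | 1Δ
t=6: Δ0=000111000 Δ1=000111010 Δ2=000111011 Δ3=100111011 Δ4=100110011 | 4Δ
t=7: Δ0=100110011 Δ1=100110001 | 1Δ
t=8: Δ0=100110001 Δ1=100110011 Δ2=100110010 Δ3=000110010 Δ4=000111010 | 4Δ
t=9: Δ0=000111010 Δ1=000111000 | 1Δ
t=10: Δ0=000111000 Δ1=000111010 Δ2=000111011 Δ3=100111011 Δ4=100110011 | 4Δ
t=11: Δ0=100110011 Δ1=100110001 | 1Δ
t=12: Δ0=100110001 Δ1=100110011 Δ2=100110010 Δ3=000110010 Δ4=000111010 | 4Δ
t=13: Δ0=000111010 Δ1=000111000 | 1Δ
t=14: Δ0=000111000 Δ1=000111010 Δ2=000111011 Δ3=100111011 Δ4=100110011 | 4Δ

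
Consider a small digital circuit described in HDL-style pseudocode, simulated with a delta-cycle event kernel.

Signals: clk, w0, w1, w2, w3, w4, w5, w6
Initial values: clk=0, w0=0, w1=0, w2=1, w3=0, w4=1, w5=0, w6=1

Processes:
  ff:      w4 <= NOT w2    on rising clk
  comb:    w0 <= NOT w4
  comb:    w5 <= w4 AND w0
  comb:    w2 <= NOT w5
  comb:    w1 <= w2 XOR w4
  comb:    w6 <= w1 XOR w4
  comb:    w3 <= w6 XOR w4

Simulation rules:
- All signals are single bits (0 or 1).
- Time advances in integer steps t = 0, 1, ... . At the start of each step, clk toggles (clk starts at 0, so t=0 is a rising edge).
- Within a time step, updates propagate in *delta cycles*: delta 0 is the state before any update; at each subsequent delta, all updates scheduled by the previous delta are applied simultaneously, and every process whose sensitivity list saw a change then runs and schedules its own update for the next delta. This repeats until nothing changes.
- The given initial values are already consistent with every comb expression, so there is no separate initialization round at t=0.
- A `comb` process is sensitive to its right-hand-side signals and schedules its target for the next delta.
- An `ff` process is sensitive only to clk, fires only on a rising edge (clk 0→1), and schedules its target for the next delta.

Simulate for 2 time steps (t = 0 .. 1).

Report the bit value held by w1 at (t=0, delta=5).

1

t=0 Δ0: w4=1 w0=0 clk=0 w6=1 w3=0 w2=1 w5=0 w1=0
  Δ1: clk:0→1
  Δ2: w4:1→0
  Δ3: w0:0→1, w6:1→0, w3:0→1, w1:0→1
  Δ4: w6:0→1, w3:1→0
  Δ5: w3:0→1
  (5Δ to stable)
t=1 Δ0: w4=0 w0=1 clk=1 w6=1 w3=1 w2=1 w5=0 w1=1
  Δ1: clk:1→0
  (1Δ to stable)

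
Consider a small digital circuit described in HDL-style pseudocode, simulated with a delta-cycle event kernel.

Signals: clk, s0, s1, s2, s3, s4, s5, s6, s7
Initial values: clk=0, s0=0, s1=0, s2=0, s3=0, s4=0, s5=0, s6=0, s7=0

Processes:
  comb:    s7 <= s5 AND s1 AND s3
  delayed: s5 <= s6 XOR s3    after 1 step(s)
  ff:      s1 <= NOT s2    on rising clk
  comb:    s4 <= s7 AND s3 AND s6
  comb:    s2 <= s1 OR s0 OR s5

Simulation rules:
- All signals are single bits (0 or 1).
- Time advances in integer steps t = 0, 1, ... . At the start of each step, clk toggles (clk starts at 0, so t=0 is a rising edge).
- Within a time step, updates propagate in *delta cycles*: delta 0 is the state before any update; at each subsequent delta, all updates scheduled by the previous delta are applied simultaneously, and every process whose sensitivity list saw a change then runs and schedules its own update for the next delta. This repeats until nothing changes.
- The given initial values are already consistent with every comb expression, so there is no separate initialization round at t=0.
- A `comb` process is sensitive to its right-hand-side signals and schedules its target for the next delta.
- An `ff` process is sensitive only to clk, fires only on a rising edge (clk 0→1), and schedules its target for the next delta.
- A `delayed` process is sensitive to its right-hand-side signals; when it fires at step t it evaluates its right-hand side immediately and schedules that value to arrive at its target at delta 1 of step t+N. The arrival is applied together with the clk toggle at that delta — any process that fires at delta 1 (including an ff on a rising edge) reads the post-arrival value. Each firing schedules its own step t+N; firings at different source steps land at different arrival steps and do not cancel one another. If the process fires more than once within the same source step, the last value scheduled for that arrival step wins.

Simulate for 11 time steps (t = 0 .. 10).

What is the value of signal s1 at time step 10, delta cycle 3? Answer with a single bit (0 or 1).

0

[bits: clk,s1,s4,s2,s0,s7,s6,s5,s3]
t=0: Δ0=000000000 Δ1=100000000 Δ2=110000000 Δ3=110100000 | 3Δ
t=1: Δ0=110100000 Δ1=010100000 | 1Δ
t=2: Δ0=010100000 Δ1=110100000 Δ2=100100000 Δ3=100000000 | 3Δ
t=3: Δ0=100000000 Δ1=000000000 | 1Δ
t=4: Δ0=000000000 Δ1=100000000 Δ2=110000000 Δ3=110100000 | 3Δ
t=5: Δ0=110100000 Δ1=010100000 | 1Δ
t=6: Δ0=010100000 Δ1=110100000 Δ2=100100000 Δ3=100000000 | 3Δ
t=7: Δ0=100000000 Δ1=000000000 | 1Δ
t=8: Δ0=000000000 Δ1=100000000 Δ2=110000000 Δ3=110100000 | 3Δ
t=9: Δ0=110100000 Δ1=010100000 | 1Δ
t=10: Δ0=010100000 Δ1=110100000 Δ2=100100000 Δ3=100000000 | 3Δ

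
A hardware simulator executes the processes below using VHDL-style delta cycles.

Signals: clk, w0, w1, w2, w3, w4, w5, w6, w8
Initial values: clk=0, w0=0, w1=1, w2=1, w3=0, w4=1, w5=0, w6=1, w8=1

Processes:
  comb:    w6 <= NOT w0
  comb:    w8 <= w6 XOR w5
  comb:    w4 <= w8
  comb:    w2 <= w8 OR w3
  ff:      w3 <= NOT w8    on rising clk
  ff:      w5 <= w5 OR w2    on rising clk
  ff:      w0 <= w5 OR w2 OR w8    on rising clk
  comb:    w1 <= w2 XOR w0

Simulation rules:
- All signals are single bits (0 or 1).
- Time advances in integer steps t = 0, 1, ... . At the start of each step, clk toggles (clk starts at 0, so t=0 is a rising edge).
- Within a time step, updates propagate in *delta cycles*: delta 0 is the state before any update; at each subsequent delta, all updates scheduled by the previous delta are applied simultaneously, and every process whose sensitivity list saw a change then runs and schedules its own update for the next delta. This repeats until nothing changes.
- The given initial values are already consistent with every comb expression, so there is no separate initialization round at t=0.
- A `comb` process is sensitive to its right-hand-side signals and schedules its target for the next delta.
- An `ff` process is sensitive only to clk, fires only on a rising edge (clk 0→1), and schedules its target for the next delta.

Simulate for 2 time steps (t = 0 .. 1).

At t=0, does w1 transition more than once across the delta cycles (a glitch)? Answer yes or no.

yes

t0.Δ0 w3=0 w8=1 w6=1 clk=0 w2=1 w4=1 w0=0 w1=1 w5=0
t0.Δ1 w3=0 w8=1 w6=1 clk=1 w2=1 w4=1 w0=0 w1=1 w5=0
t0.Δ2 w3=0 w8=1 w6=1 clk=1 w2=1 w4=1 w0=1 w1=1 w5=1
t0.Δ3 w3=0 w8=0 w6=0 clk=1 w2=1 w4=1 w0=1 w1=0 w5=1
t0.Δ4 w3=0 w8=1 w6=0 clk=1 w2=0 w4=0 w0=1 w1=0 w5=1
t0.Δ5 w3=0 w8=1 w6=0 clk=1 w2=1 w4=1 w0=1 w1=1 w5=1
t0.Δ6 w3=0 w8=1 w6=0 clk=1 w2=1 w4=1 w0=1 w1=0 w5=1
t1.Δ0 w3=0 w8=1 w6=0 clk=1 w2=1 w4=1 w0=1 w1=0 w5=1
t1.Δ1 w3=0 w8=1 w6=0 clk=0 w2=1 w4=1 w0=1 w1=0 w5=1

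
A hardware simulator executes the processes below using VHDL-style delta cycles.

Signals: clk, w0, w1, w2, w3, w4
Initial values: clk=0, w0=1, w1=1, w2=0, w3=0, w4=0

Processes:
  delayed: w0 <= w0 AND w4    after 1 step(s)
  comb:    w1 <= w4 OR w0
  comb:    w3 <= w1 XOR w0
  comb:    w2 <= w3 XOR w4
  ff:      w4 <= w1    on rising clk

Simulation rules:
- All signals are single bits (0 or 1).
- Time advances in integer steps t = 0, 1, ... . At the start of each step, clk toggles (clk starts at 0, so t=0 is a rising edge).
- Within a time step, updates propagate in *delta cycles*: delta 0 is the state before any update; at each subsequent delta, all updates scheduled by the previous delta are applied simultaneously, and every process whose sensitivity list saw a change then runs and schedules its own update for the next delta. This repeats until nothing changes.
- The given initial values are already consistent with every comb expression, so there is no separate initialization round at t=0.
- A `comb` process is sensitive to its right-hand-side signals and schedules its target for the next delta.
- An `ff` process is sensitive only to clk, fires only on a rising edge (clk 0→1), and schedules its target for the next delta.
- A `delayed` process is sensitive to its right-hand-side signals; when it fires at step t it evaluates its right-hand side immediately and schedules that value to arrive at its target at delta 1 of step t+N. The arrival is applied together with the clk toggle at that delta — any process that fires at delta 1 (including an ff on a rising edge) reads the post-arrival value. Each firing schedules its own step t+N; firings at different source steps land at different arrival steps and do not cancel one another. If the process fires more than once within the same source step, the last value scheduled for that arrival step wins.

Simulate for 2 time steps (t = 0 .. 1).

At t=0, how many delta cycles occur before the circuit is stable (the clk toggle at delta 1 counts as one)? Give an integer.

[bits: w1,w4,w2,clk,w0,w3]
t=0: Δ0=100010 Δ1=100110 Δ2=110110 Δ3=111110 | 3Δ
t=1: Δ0=111110 Δ1=111010 | 1Δ

3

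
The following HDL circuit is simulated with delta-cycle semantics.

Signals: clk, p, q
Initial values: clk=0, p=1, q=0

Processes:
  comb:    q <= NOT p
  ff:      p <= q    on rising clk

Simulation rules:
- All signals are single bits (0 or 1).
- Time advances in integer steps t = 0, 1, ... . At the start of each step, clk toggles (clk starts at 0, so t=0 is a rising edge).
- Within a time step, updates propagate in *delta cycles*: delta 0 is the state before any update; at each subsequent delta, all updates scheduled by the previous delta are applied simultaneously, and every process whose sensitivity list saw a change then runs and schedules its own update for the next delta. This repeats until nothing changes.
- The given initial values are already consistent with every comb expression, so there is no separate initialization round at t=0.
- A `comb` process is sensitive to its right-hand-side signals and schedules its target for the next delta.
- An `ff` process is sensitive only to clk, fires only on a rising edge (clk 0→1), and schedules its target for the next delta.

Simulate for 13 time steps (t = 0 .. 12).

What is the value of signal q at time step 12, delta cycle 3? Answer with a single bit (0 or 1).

1

t=0 Δ0: clk=0 q=0 p=1
  Δ1: clk:0→1
  Δ2: p:1→0
  Δ3: q:0→1
  (3Δ to stable)
t=1 Δ0: clk=1 q=1 p=0
  Δ1: clk:1→0
  (1Δ to stable)
t=2 Δ0: clk=0 q=1 p=0
  Δ1: clk:0→1
  Δ2: p:0→1
  Δ3: q:1→0
  (3Δ to stable)
t=3 Δ0: clk=1 q=0 p=1
  Δ1: clk:1→0
  (1Δ to stable)
t=4 Δ0: clk=0 q=0 p=1
  Δ1: clk:0→1
  Δ2: p:1→0
  Δ3: q:0→1
  (3Δ to stable)
t=5 Δ0: clk=1 q=1 p=0
  Δ1: clk:1→0
  (1Δ to stable)
t=6 Δ0: clk=0 q=1 p=0
  Δ1: clk:0→1
  Δ2: p:0→1
  Δ3: q:1→0
  (3Δ to stable)
t=7 Δ0: clk=1 q=0 p=1
  Δ1: clk:1→0
  (1Δ to stable)
t=8 Δ0: clk=0 q=0 p=1
  Δ1: clk:0→1
  Δ2: p:1→0
  Δ3: q:0→1
  (3Δ to stable)
t=9 Δ0: clk=1 q=1 p=0
  Δ1: clk:1→0
  (1Δ to stable)
t=10 Δ0: clk=0 q=1 p=0
  Δ1: clk:0→1
  Δ2: p:0→1
  Δ3: q:1→0
  (3Δ to stable)
t=11 Δ0: clk=1 q=0 p=1
  Δ1: clk:1→0
  (1Δ to stable)
t=12 Δ0: clk=0 q=0 p=1
  Δ1: clk:0→1
  Δ2: p:1→0
  Δ3: q:0→1
  (3Δ to stable)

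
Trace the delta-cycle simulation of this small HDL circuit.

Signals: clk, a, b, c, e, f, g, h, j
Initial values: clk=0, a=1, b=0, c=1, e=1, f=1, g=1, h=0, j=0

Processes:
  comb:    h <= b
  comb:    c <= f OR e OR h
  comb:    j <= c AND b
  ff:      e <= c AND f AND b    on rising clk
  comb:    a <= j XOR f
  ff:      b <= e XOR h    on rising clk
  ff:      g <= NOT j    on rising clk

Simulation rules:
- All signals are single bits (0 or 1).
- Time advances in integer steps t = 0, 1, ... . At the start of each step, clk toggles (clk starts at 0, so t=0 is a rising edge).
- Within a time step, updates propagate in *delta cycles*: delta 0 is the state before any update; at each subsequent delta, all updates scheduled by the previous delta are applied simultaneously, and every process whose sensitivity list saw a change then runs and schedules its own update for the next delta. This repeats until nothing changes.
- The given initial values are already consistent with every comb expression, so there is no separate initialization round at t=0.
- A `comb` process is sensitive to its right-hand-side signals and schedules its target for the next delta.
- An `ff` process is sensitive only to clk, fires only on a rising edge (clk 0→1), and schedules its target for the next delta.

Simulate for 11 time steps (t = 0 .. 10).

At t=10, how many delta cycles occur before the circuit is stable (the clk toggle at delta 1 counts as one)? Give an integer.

[bits: g,b,e,j,c,clk,h,a,f]
t=0: Δ0=101010011 Δ1=101011011 Δ2=110011011 Δ3=110111111 Δ4=110111101 | 4Δ
t=1: Δ0=110111101 Δ1=110110101 | 1Δ
t=2: Δ0=110110101 Δ1=110111101 Δ2=011111101 | 2Δ
t=3: Δ0=011111101 Δ1=011110101 | 1Δ
t=4: Δ0=011110101 Δ1=011111101 Δ2=001111101 Δ3=001011001 Δ4=001011011 | 4Δ
t=5: Δ0=001011011 Δ1=001010011 | 1Δ
t=6: Δ0=001010011 Δ1=001011011 Δ2=110011011 Δ3=110111111 Δ4=110111101 | 4Δ
t=7: Δ0=110111101 Δ1=110110101 | 1Δ
t=8: Δ0=110110101 Δ1=110111101 Δ2=011111101 | 2Δ
t=9: Δ0=011111101 Δ1=011110101 | 1Δ
t=10: Δ0=011110101 Δ1=011111101 Δ2=001111101 Δ3=001011001 Δ4=001011011 | 4Δ

4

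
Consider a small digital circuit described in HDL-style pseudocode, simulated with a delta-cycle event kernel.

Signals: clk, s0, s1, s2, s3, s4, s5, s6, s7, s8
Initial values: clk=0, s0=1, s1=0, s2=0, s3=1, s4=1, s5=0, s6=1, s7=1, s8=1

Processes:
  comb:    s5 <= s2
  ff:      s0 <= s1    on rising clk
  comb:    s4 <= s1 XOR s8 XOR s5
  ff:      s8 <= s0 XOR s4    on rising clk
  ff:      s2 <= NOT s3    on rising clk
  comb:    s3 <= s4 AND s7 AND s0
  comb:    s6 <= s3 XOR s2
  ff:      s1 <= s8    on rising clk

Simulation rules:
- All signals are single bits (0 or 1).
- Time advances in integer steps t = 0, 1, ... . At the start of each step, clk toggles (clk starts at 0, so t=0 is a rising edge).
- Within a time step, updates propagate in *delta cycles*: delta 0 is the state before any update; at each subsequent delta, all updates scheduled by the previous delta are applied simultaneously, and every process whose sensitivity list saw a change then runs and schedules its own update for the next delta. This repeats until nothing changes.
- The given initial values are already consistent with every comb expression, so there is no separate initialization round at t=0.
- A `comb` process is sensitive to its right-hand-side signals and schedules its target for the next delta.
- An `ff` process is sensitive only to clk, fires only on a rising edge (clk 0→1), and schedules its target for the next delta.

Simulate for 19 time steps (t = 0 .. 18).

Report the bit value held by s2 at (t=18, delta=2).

t=0 Δ0: clk=0 s4=1 s0=1 s3=1 s6=1 s7=1 s5=0 s8=1 s2=0 s1=0
  Δ1: clk:0→1
  Δ2: s0:1→0, s8:1→0, s1:0→1
  Δ3: s3:1→0
  Δ4: s6:1→0
  (4Δ to stable)
t=1 Δ0: clk=1 s4=1 s0=0 s3=0 s6=0 s7=1 s5=0 s8=0 s2=0 s1=1
  Δ1: clk:1→0
  (1Δ to stable)
t=2 Δ0: clk=0 s4=1 s0=0 s3=0 s6=0 s7=1 s5=0 s8=0 s2=0 s1=1
  Δ1: clk:0→1
  Δ2: s0:0→1, s8:0→1, s2:0→1, s1:1→0
  Δ3: s3:0→1, s6:0→1, s5:0→1
  Δ4: s4:1→0, s6:1→0
  Δ5: s3:1→0
  Δ6: s6:0→1
  (6Δ to stable)
t=3 Δ0: clk=1 s4=0 s0=1 s3=0 s6=1 s7=1 s5=1 s8=1 s2=1 s1=0
  Δ1: clk:1→0
  (1Δ to stable)
t=4 Δ0: clk=0 s4=0 s0=1 s3=0 s6=1 s7=1 s5=1 s8=1 s2=1 s1=0
  Δ1: clk:0→1
  Δ2: s0:1→0, s1:0→1
  Δ3: s4:0→1
  (3Δ to stable)
t=5 Δ0: clk=1 s4=1 s0=0 s3=0 s6=1 s7=1 s5=1 s8=1 s2=1 s1=1
  Δ1: clk:1→0
  (1Δ to stable)
t=6 Δ0: clk=0 s4=1 s0=0 s3=0 s6=1 s7=1 s5=1 s8=1 s2=1 s1=1
  Δ1: clk:0→1
  Δ2: s0:0→1
  Δ3: s3:0→1
  Δ4: s6:1→0
  (4Δ to stable)
t=7 Δ0: clk=1 s4=1 s0=1 s3=1 s6=0 s7=1 s5=1 s8=1 s2=1 s1=1
  Δ1: clk:1→0
  (1Δ to stable)
t=8 Δ0: clk=0 s4=1 s0=1 s3=1 s6=0 s7=1 s5=1 s8=1 s2=1 s1=1
  Δ1: clk:0→1
  Δ2: s8:1→0, s2:1→0
  Δ3: s4:1→0, s6:0→1, s5:1→0
  Δ4: s4:0→1, s3:1→0
  Δ5: s3:0→1, s6:1→0
  Δ6: s6:0→1
  (6Δ to stable)
t=9 Δ0: clk=1 s4=1 s0=1 s3=1 s6=1 s7=1 s5=0 s8=0 s2=0 s1=1
  Δ1: clk:1→0
  (1Δ to stable)
t=10 Δ0: clk=0 s4=1 s0=1 s3=1 s6=1 s7=1 s5=0 s8=0 s2=0 s1=1
  Δ1: clk:0→1
  Δ2: s1:1→0
  Δ3: s4:1→0
  Δ4: s3:1→0
  Δ5: s6:1→0
  (5Δ to stable)
t=11 Δ0: clk=1 s4=0 s0=1 s3=0 s6=0 s7=1 s5=0 s8=0 s2=0 s1=0
  Δ1: clk:1→0
  (1Δ to stable)
t=12 Δ0: clk=0 s4=0 s0=1 s3=0 s6=0 s7=1 s5=0 s8=0 s2=0 s1=0
  Δ1: clk:0→1
  Δ2: s0:1→0, s8:0→1, s2:0→1
  Δ3: s4:0→1, s6:0→1, s5:0→1
  Δ4: s4:1→0
  (4Δ to stable)
t=13 Δ0: clk=1 s4=0 s0=0 s3=0 s6=1 s7=1 s5=1 s8=1 s2=1 s1=0
  Δ1: clk:1→0
  (1Δ to stable)
t=14 Δ0: clk=0 s4=0 s0=0 s3=0 s6=1 s7=1 s5=1 s8=1 s2=1 s1=0
  Δ1: clk:0→1
  Δ2: s8:1→0, s1:0→1
  (2Δ to stable)
t=15 Δ0: clk=1 s4=0 s0=0 s3=0 s6=1 s7=1 s5=1 s8=0 s2=1 s1=1
  Δ1: clk:1→0
  (1Δ to stable)
t=16 Δ0: clk=0 s4=0 s0=0 s3=0 s6=1 s7=1 s5=1 s8=0 s2=1 s1=1
  Δ1: clk:0→1
  Δ2: s0:0→1, s1:1→0
  Δ3: s4:0→1
  Δ4: s3:0→1
  Δ5: s6:1→0
  (5Δ to stable)
t=17 Δ0: clk=1 s4=1 s0=1 s3=1 s6=0 s7=1 s5=1 s8=0 s2=1 s1=0
  Δ1: clk:1→0
  (1Δ to stable)
t=18 Δ0: clk=0 s4=1 s0=1 s3=1 s6=0 s7=1 s5=1 s8=0 s2=1 s1=0
  Δ1: clk:0→1
  Δ2: s0:1→0, s2:1→0
  Δ3: s3:1→0, s6:0→1, s5:1→0
  Δ4: s4:1→0, s6:1→0
  (4Δ to stable)

0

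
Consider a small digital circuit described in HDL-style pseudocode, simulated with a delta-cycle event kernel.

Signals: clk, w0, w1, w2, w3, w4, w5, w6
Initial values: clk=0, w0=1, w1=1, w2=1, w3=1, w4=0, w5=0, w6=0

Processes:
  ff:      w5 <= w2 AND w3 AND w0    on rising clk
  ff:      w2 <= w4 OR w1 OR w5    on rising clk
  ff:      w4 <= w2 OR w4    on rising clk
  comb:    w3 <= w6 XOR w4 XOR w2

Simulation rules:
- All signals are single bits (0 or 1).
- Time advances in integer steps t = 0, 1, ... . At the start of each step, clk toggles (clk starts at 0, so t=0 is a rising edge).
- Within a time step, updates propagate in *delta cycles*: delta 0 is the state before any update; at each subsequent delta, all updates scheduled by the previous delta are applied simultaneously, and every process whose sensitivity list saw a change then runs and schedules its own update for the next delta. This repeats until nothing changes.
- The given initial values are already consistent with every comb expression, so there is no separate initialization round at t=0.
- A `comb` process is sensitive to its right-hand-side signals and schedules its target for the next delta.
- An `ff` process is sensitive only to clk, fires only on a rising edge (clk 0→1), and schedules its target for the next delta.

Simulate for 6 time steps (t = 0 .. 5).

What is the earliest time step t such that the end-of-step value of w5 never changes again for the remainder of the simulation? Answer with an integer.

2

[bits: w5,w1,clk,w0,w6,w2,w3,w4]
t=0: Δ0=01010110 Δ1=01110110 Δ2=11110111 Δ3=11110101 | 3Δ
t=1: Δ0=11110101 Δ1=11010101 | 1Δ
t=2: Δ0=11010101 Δ1=11110101 Δ2=01110101 | 2Δ
t=3: Δ0=01110101 Δ1=01010101 | 1Δ
t=4: Δ0=01010101 Δ1=01110101 | 1Δ
t=5: Δ0=01110101 Δ1=01010101 | 1Δ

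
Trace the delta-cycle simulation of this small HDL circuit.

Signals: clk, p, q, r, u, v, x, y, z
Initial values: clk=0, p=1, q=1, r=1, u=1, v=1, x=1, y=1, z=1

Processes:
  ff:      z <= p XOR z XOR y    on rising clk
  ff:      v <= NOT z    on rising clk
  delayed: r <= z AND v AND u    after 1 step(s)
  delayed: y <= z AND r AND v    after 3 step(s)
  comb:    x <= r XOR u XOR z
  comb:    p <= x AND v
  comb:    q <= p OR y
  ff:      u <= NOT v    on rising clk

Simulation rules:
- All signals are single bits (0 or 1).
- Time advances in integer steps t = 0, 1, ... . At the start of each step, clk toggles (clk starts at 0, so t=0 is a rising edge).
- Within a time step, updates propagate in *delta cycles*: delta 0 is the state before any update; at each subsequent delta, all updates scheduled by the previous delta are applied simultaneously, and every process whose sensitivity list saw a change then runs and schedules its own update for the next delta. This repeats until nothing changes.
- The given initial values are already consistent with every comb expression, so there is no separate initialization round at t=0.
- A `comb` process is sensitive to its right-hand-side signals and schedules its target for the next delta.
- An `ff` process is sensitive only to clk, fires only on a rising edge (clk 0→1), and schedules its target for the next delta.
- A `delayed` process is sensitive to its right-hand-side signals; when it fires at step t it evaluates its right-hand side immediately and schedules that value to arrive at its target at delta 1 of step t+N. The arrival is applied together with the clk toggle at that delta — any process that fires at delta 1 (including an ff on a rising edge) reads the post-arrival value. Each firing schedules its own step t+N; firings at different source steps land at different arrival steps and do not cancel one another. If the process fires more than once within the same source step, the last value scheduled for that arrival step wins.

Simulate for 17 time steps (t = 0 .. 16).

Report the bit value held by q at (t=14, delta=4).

0

t=0 Δ0: u=1 clk=0 p=1 r=1 q=1 z=1 x=1 v=1 y=1
  Δ1: clk:0→1
  Δ2: u:1→0, v:1→0
  Δ3: p:1→0, x:1→0
  (3Δ to stable)
t=1 Δ0: u=0 clk=1 p=0 r=1 q=1 z=1 x=0 v=0 y=1
  Δ1: clk:1→0, r:1→0
  Δ2: x:0→1
  (2Δ to stable)
t=2 Δ0: u=0 clk=0 p=0 r=0 q=1 z=1 x=1 v=0 y=1
  Δ1: clk:0→1
  Δ2: u:0→1, z:1→0
  (2Δ to stable)
t=3 Δ0: u=1 clk=1 p=0 r=0 q=1 z=0 x=1 v=0 y=1
  Δ1: clk:1→0, y:1→0
  Δ2: q:1→0
  (2Δ to stable)
t=4 Δ0: u=1 clk=0 p=0 r=0 q=0 z=0 x=1 v=0 y=0
  Δ1: clk:0→1
  Δ2: v:0→1
  Δ3: p:0→1
  Δ4: q:0→1
  (4Δ to stable)
t=5 Δ0: u=1 clk=1 p=1 r=0 q=1 z=0 x=1 v=1 y=0
  Δ1: clk:1→0
  (1Δ to stable)
t=6 Δ0: u=1 clk=0 p=1 r=0 q=1 z=0 x=1 v=1 y=0
  Δ1: clk:0→1
  Δ2: u:1→0, z:0→1
  (2Δ to stable)
t=7 Δ0: u=0 clk=1 p=1 r=0 q=1 z=1 x=1 v=1 y=0
  Δ1: clk:1→0
  (1Δ to stable)
t=8 Δ0: u=0 clk=0 p=1 r=0 q=1 z=1 x=1 v=1 y=0
  Δ1: clk:0→1
  Δ2: z:1→0, v:1→0
  Δ3: p:1→0, x:1→0
  Δ4: q:1→0
  (4Δ to stable)
t=9 Δ0: u=0 clk=1 p=0 r=0 q=0 z=0 x=0 v=0 y=0
  Δ1: clk:1→0
  (1Δ to stable)
t=10 Δ0: u=0 clk=0 p=0 r=0 q=0 z=0 x=0 v=0 y=0
  Δ1: clk:0→1
  Δ2: u:0→1, v:0→1
  Δ3: x:0→1
  Δ4: p:0→1
  Δ5: q:0→1
  (5Δ to stable)
t=11 Δ0: u=1 clk=1 p=1 r=0 q=1 z=0 x=1 v=1 y=0
  Δ1: clk:1→0
  (1Δ to stable)
t=12 Δ0: u=1 clk=0 p=1 r=0 q=1 z=0 x=1 v=1 y=0
  Δ1: clk:0→1
  Δ2: u:1→0, z:0→1
  (2Δ to stable)
t=13 Δ0: u=0 clk=1 p=1 r=0 q=1 z=1 x=1 v=1 y=0
  Δ1: clk:1→0
  (1Δ to stable)
t=14 Δ0: u=0 clk=0 p=1 r=0 q=1 z=1 x=1 v=1 y=0
  Δ1: clk:0→1
  Δ2: z:1→0, v:1→0
  Δ3: p:1→0, x:1→0
  Δ4: q:1→0
  (4Δ to stable)
t=15 Δ0: u=0 clk=1 p=0 r=0 q=0 z=0 x=0 v=0 y=0
  Δ1: clk:1→0
  (1Δ to stable)
t=16 Δ0: u=0 clk=0 p=0 r=0 q=0 z=0 x=0 v=0 y=0
  Δ1: clk:0→1
  Δ2: u:0→1, v:0→1
  Δ3: x:0→1
  Δ4: p:0→1
  Δ5: q:0→1
  (5Δ to stable)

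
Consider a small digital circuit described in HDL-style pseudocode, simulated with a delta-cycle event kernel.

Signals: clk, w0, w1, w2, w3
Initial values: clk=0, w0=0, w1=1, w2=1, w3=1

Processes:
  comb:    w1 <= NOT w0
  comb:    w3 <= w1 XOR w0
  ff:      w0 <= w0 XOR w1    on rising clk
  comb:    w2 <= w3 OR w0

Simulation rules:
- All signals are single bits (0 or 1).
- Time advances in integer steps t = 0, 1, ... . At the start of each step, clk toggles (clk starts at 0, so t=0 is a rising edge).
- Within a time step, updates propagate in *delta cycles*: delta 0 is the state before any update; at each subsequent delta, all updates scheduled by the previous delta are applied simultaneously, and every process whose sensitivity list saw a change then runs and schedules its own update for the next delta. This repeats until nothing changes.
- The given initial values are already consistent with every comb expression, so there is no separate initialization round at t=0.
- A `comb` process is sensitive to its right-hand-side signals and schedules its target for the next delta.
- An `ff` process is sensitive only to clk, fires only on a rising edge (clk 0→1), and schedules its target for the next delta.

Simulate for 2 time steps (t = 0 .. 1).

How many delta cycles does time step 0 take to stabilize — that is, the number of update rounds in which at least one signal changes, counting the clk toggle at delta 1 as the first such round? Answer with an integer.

4

t=0 Δ0: w3=1 w2=1 clk=0 w1=1 w0=0
  Δ1: clk:0→1
  Δ2: w0:0→1
  Δ3: w3:1→0, w1:1→0
  Δ4: w3:0→1
  (4Δ to stable)
t=1 Δ0: w3=1 w2=1 clk=1 w1=0 w0=1
  Δ1: clk:1→0
  (1Δ to stable)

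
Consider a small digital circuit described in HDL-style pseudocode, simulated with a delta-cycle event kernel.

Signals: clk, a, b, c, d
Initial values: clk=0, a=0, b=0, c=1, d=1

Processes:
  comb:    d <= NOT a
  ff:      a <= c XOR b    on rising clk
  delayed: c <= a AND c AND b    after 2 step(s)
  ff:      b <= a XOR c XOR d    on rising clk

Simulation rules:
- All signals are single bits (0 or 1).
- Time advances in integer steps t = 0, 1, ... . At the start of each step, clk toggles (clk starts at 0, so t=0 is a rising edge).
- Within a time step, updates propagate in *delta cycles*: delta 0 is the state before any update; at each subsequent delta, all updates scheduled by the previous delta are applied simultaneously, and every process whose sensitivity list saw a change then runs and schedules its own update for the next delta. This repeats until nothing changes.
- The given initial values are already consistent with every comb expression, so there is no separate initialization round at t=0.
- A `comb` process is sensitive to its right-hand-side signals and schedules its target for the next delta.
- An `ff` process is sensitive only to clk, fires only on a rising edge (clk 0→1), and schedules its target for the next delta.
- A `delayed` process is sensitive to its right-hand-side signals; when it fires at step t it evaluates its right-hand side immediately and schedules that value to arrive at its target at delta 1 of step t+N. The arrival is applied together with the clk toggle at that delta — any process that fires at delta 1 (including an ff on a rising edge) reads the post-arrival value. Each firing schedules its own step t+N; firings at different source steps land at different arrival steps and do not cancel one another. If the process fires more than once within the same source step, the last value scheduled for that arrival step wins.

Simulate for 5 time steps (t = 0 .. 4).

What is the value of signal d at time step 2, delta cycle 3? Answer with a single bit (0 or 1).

1

[bits: a,clk,b,d,c]
t=0: Δ0=00011 Δ1=01011 Δ2=11011 Δ3=11001 | 3Δ
t=1: Δ0=11001 Δ1=10001 | 1Δ
t=2: Δ0=10001 Δ1=11000 Δ2=01100 Δ3=01110 | 3Δ
t=3: Δ0=01110 Δ1=00110 | 1Δ
t=4: Δ0=00110 Δ1=01110 Δ2=11110 Δ3=11100 | 3Δ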